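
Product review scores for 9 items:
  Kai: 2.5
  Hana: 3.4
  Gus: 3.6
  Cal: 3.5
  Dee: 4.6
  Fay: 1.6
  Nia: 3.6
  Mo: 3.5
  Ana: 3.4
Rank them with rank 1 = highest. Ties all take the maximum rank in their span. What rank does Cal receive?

Sorted (descending): 4.6, 3.6, 3.6, 3.5, 3.5, 3.4, 3.4, 2.5, 1.6
The 2 values of 3.6 occupy positions 2–3 → each gets rank 3.
The 2 values of 3.5 occupy positions 4–5 → each gets rank 5.
The 2 values of 3.4 occupy positions 6–7 → each gets rank 7.
Cal has value 3.5 → rank 5.

5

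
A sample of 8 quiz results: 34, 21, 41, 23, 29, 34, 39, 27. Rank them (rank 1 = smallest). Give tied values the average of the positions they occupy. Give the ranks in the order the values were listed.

5.5, 1, 8, 2, 4, 5.5, 7, 3

Sorted (ascending): 21, 23, 27, 29, 34, 34, 39, 41
The 2 values of 34 occupy positions 5–6 → average rank (5+6)/2 = 5.5.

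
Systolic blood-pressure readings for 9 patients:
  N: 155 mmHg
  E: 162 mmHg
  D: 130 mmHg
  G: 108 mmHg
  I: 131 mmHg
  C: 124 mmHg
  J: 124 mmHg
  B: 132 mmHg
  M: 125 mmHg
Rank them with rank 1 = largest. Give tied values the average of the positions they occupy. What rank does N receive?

Sorted (descending): 162, 155, 132, 131, 130, 125, 124, 124, 108
The 2 values of 124 occupy positions 7–8 → average rank (7+8)/2 = 7.5.
N has value 155 mmHg → rank 2.

2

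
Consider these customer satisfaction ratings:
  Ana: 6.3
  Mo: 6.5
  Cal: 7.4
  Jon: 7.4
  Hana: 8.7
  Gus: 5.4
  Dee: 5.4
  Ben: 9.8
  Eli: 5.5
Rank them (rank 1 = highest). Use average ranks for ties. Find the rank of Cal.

Sorted (descending): 9.8, 8.7, 7.4, 7.4, 6.5, 6.3, 5.5, 5.4, 5.4
The 2 values of 7.4 occupy positions 3–4 → average rank (3+4)/2 = 3.5.
The 2 values of 5.4 occupy positions 8–9 → average rank (8+9)/2 = 8.5.
Cal has value 7.4 → rank 3.5.

3.5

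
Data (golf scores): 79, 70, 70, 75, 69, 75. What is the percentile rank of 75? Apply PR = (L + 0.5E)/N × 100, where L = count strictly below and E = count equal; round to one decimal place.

N = 6.
Strictly below 75: 3. Equal to 75: 2.
PR = (3 + 0.5·2)/6 × 100 = 66.7

66.7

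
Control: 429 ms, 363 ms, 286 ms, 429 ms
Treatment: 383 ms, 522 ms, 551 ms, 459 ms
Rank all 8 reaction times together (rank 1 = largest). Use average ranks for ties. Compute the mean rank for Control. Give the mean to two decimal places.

Sorted (descending): 551, 522, 459, 429, 429, 383, 363, 286
The 2 values of 429 occupy positions 4–5 → average rank (4+5)/2 = 4.5.
Control values → pooled ranks: 429→4.5, 363→7, 286→8, 429→4.5
Mean rank = (4.5 + 7 + 8 + 4.5) / 4 = 6.00

6.00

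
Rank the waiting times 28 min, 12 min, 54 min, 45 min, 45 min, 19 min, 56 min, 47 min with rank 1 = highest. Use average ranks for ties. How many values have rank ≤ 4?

3

Sorted (descending): 56, 54, 47, 45, 45, 28, 19, 12
The 2 values of 45 occupy positions 4–5 → average rank (4+5)/2 = 4.5.
Ranks ≤ 4: {1, 2, 3} → 3 values.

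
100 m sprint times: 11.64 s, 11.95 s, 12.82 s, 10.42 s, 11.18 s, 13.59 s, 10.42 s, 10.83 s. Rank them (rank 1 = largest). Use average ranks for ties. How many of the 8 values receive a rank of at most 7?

Sorted (descending): 13.59, 12.82, 11.95, 11.64, 11.18, 10.83, 10.42, 10.42
The 2 values of 10.42 occupy positions 7–8 → average rank (7+8)/2 = 7.5.
Ranks ≤ 7: {1, 2, 3, 4, 5, 6} → 6 values.

6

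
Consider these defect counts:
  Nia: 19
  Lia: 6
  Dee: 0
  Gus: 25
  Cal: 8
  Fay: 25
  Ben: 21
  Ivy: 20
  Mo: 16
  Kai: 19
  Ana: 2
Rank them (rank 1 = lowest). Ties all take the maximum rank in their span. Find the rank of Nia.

7

Sorted (ascending): 0, 2, 6, 8, 16, 19, 19, 20, 21, 25, 25
The 2 values of 19 occupy positions 6–7 → each gets rank 7.
The 2 values of 25 occupy positions 10–11 → each gets rank 11.
Nia has value 19 → rank 7.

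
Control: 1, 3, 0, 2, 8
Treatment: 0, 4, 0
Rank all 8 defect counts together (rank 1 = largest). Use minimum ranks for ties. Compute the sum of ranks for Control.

19

Sorted (descending): 8, 4, 3, 2, 1, 0, 0, 0
The 3 values of 0 occupy positions 6–8 → each gets rank 6.
Control values → pooled ranks: 1→5, 3→3, 0→6, 2→4, 8→1
Rank sum = 5 + 3 + 6 + 4 + 1 = 19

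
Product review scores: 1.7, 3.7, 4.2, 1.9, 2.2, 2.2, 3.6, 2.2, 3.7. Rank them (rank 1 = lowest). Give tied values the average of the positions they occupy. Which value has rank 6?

3.6

Sorted (ascending): 1.7, 1.9, 2.2, 2.2, 2.2, 3.6, 3.7, 3.7, 4.2
The 3 values of 2.2 occupy positions 3–5 → average rank 4.
The 2 values of 3.7 occupy positions 7–8 → average rank (7+8)/2 = 7.5.
Rank 6 → value 3.6.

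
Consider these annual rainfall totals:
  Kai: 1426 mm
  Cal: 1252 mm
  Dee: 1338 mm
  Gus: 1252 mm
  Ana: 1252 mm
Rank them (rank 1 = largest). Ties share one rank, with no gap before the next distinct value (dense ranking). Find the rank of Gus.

3

Sorted (descending): 1426, 1338, 1252, 1252, 1252
The 3 values of 1252 share dense rank 3.
Remaining distinct values take the next consecutive integers.
Gus has value 1252 mm → rank 3.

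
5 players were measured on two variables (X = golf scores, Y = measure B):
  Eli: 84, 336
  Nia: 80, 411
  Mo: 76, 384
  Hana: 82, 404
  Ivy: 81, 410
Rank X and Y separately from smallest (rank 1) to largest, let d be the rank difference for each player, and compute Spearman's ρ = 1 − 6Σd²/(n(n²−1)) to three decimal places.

-0.400

Ranks of variable 1: 5, 2, 1, 4, 3
Ranks of variable 2: 1, 5, 2, 3, 4
d = r₁ − r₂: 4, -3, -1, 1, -1
d²: 16, 9, 1, 1, 1; Σd² = 28
ρ = 1 − 6·28/(5·24) = 1 − 168/120 = -0.400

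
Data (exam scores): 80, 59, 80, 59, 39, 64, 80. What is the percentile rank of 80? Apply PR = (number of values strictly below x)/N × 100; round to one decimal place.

57.1

N = 7.
Strictly below 80: 4. Equal to 80: 3.
PR = 4/7 × 100 = 57.1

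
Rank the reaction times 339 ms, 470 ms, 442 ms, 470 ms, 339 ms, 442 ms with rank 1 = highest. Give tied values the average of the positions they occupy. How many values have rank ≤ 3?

Sorted (descending): 470, 470, 442, 442, 339, 339
The 2 values of 470 occupy positions 1–2 → average rank (1+2)/2 = 1.5.
The 2 values of 442 occupy positions 3–4 → average rank (3+4)/2 = 3.5.
The 2 values of 339 occupy positions 5–6 → average rank (5+6)/2 = 5.5.
Ranks ≤ 3: {1.5, 1.5} → 2 values.

2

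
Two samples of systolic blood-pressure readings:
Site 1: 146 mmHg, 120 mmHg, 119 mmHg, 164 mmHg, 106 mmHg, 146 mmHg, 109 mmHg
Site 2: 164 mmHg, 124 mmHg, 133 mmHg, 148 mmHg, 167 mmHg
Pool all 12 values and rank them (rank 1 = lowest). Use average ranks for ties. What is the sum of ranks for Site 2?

42.5

Sorted (ascending): 106, 109, 119, 120, 124, 133, 146, 146, 148, 164, 164, 167
The 2 values of 146 occupy positions 7–8 → average rank (7+8)/2 = 7.5.
The 2 values of 164 occupy positions 10–11 → average rank (10+11)/2 = 10.5.
Site 2 values → pooled ranks: 164→10.5, 124→5, 133→6, 148→9, 167→12
Rank sum = 10.5 + 5 + 6 + 9 + 12 = 42.5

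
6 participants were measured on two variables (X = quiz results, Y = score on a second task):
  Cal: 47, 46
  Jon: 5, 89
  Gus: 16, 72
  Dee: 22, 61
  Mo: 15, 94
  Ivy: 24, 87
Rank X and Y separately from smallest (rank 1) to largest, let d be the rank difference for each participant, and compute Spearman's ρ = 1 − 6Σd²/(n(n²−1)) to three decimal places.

Ranks of variable 1: 6, 1, 3, 4, 2, 5
Ranks of variable 2: 1, 5, 3, 2, 6, 4
d = r₁ − r₂: 5, -4, 0, 2, -4, 1
d²: 25, 16, 0, 4, 16, 1; Σd² = 62
ρ = 1 − 6·62/(6·35) = 1 − 372/210 = -0.771

-0.771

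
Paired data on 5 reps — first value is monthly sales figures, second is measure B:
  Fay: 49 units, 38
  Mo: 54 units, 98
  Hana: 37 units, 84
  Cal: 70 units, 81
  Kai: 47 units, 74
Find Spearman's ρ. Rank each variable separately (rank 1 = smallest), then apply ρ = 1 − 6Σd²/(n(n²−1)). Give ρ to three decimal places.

0.100

Ranks of variable 1: 3, 4, 1, 5, 2
Ranks of variable 2: 1, 5, 4, 3, 2
d = r₁ − r₂: 2, -1, -3, 2, 0
d²: 4, 1, 9, 4, 0; Σd² = 18
ρ = 1 − 6·18/(5·24) = 1 − 108/120 = 0.100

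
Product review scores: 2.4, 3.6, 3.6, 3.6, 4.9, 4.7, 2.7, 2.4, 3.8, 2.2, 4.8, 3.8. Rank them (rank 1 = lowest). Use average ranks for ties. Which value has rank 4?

2.7

Sorted (ascending): 2.2, 2.4, 2.4, 2.7, 3.6, 3.6, 3.6, 3.8, 3.8, 4.7, 4.8, 4.9
The 2 values of 2.4 occupy positions 2–3 → average rank (2+3)/2 = 2.5.
The 3 values of 3.6 occupy positions 5–7 → average rank 6.
The 2 values of 3.8 occupy positions 8–9 → average rank (8+9)/2 = 8.5.
Rank 4 → value 2.7.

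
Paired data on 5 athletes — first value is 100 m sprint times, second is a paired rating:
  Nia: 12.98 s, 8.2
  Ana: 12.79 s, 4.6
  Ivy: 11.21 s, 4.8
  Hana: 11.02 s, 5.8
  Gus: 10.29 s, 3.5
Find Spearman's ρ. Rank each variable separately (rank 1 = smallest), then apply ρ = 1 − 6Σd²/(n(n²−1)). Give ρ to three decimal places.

Ranks of variable 1: 5, 4, 3, 2, 1
Ranks of variable 2: 5, 2, 3, 4, 1
d = r₁ − r₂: 0, 2, 0, -2, 0
d²: 0, 4, 0, 4, 0; Σd² = 8
ρ = 1 − 6·8/(5·24) = 1 − 48/120 = 0.600

0.600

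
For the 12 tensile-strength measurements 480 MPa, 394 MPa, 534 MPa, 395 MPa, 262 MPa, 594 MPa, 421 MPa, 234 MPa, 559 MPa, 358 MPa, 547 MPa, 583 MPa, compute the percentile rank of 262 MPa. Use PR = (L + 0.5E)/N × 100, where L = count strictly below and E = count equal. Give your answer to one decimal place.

N = 12.
Strictly below 262: 1. Equal to 262: 1.
PR = (1 + 0.5·1)/12 × 100 = 12.5

12.5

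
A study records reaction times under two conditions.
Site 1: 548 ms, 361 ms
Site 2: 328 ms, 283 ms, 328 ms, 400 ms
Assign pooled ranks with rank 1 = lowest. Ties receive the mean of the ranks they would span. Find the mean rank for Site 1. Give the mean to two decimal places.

Sorted (ascending): 283, 328, 328, 361, 400, 548
The 2 values of 328 occupy positions 2–3 → average rank (2+3)/2 = 2.5.
Site 1 values → pooled ranks: 548→6, 361→4
Mean rank = (6 + 4) / 2 = 5.00

5.00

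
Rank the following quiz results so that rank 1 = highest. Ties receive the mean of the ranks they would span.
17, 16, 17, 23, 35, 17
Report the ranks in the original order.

Sorted (descending): 35, 23, 17, 17, 17, 16
The 3 values of 17 occupy positions 3–5 → average rank 4.

4, 6, 4, 2, 1, 4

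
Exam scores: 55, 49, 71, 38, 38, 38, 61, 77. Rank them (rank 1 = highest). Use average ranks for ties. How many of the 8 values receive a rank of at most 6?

5

Sorted (descending): 77, 71, 61, 55, 49, 38, 38, 38
The 3 values of 38 occupy positions 6–8 → average rank 7.
Ranks ≤ 6: {1, 2, 3, 4, 5} → 5 values.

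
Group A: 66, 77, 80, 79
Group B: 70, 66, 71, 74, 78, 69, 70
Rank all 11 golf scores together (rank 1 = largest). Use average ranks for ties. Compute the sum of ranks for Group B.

Sorted (descending): 80, 79, 78, 77, 74, 71, 70, 70, 69, 66, 66
The 2 values of 70 occupy positions 7–8 → average rank (7+8)/2 = 7.5.
The 2 values of 66 occupy positions 10–11 → average rank (10+11)/2 = 10.5.
Group B values → pooled ranks: 70→7.5, 66→10.5, 71→6, 74→5, 78→3, 69→9, 70→7.5
Rank sum = 7.5 + 10.5 + 6 + 5 + 3 + 9 + 7.5 = 48.5

48.5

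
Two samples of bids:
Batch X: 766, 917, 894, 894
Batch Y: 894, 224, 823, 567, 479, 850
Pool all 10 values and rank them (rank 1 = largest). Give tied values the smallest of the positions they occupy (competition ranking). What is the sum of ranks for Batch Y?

40

Sorted (descending): 917, 894, 894, 894, 850, 823, 766, 567, 479, 224
The 3 values of 894 occupy positions 2–4 → each gets rank 2.
Batch Y values → pooled ranks: 894→2, 224→10, 823→6, 567→8, 479→9, 850→5
Rank sum = 2 + 10 + 6 + 8 + 9 + 5 = 40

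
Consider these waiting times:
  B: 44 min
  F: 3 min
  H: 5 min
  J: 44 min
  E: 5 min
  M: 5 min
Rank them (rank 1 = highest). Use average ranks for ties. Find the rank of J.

Sorted (descending): 44, 44, 5, 5, 5, 3
The 2 values of 44 occupy positions 1–2 → average rank (1+2)/2 = 1.5.
The 3 values of 5 occupy positions 3–5 → average rank 4.
J has value 44 min → rank 1.5.

1.5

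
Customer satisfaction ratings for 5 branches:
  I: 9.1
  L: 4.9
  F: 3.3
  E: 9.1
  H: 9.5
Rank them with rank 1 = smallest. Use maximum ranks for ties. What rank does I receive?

Sorted (ascending): 3.3, 4.9, 9.1, 9.1, 9.5
The 2 values of 9.1 occupy positions 3–4 → each gets rank 4.
I has value 9.1 → rank 4.

4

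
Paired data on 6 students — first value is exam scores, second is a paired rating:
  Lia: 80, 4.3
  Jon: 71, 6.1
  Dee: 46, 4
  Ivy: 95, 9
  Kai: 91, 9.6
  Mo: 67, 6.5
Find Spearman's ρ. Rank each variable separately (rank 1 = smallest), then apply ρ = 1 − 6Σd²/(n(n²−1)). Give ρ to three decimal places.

Ranks of variable 1: 4, 3, 1, 6, 5, 2
Ranks of variable 2: 2, 3, 1, 5, 6, 4
d = r₁ − r₂: 2, 0, 0, 1, -1, -2
d²: 4, 0, 0, 1, 1, 4; Σd² = 10
ρ = 1 − 6·10/(6·35) = 1 − 60/210 = 0.714

0.714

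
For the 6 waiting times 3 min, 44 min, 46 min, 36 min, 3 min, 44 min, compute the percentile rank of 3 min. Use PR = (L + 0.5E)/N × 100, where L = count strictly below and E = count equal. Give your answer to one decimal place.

16.7

N = 6.
Strictly below 3: 0. Equal to 3: 2.
PR = (0 + 0.5·2)/6 × 100 = 16.7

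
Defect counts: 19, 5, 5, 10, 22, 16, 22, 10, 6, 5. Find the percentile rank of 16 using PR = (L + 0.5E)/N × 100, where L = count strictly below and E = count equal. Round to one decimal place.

65.0

N = 10.
Strictly below 16: 6. Equal to 16: 1.
PR = (6 + 0.5·1)/10 × 100 = 65.0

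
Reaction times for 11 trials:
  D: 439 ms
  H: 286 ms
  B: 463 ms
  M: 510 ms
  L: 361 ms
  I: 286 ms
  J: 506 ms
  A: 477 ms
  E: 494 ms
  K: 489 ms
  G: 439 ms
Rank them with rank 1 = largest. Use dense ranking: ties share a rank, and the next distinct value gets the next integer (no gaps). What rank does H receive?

Sorted (descending): 510, 506, 494, 489, 477, 463, 439, 439, 361, 286, 286
The 2 values of 439 share dense rank 7.
The 2 values of 286 share dense rank 9.
Remaining distinct values take the next consecutive integers.
H has value 286 ms → rank 9.

9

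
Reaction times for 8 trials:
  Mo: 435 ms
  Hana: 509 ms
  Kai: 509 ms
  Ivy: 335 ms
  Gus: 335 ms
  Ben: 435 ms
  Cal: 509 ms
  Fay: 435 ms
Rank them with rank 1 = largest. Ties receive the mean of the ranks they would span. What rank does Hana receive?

2

Sorted (descending): 509, 509, 509, 435, 435, 435, 335, 335
The 3 values of 509 occupy positions 1–3 → average rank 2.
The 3 values of 435 occupy positions 4–6 → average rank 5.
The 2 values of 335 occupy positions 7–8 → average rank (7+8)/2 = 7.5.
Hana has value 509 ms → rank 2.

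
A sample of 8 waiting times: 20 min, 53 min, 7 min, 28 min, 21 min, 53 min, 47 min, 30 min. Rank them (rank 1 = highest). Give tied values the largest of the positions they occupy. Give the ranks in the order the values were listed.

Sorted (descending): 53, 53, 47, 30, 28, 21, 20, 7
The 2 values of 53 occupy positions 1–2 → each gets rank 2.

7, 2, 8, 5, 6, 2, 3, 4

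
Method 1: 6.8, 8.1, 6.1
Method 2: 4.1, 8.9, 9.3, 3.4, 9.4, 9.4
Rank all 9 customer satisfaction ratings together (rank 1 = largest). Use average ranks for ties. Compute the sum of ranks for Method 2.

Sorted (descending): 9.4, 9.4, 9.3, 8.9, 8.1, 6.8, 6.1, 4.1, 3.4
The 2 values of 9.4 occupy positions 1–2 → average rank (1+2)/2 = 1.5.
Method 2 values → pooled ranks: 4.1→8, 8.9→4, 9.3→3, 3.4→9, 9.4→1.5, 9.4→1.5
Rank sum = 8 + 4 + 3 + 9 + 1.5 + 1.5 = 27

27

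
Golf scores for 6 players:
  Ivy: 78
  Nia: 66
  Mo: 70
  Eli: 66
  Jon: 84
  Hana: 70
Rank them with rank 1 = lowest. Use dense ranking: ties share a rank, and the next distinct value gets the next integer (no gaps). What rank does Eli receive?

Sorted (ascending): 66, 66, 70, 70, 78, 84
The 2 values of 66 share dense rank 1.
The 2 values of 70 share dense rank 2.
Remaining distinct values take the next consecutive integers.
Eli has value 66 → rank 1.

1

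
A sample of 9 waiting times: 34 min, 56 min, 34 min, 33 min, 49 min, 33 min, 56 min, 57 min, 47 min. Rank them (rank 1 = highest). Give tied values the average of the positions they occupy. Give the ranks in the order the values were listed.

Sorted (descending): 57, 56, 56, 49, 47, 34, 34, 33, 33
The 2 values of 56 occupy positions 2–3 → average rank (2+3)/2 = 2.5.
The 2 values of 34 occupy positions 6–7 → average rank (6+7)/2 = 6.5.
The 2 values of 33 occupy positions 8–9 → average rank (8+9)/2 = 8.5.

6.5, 2.5, 6.5, 8.5, 4, 8.5, 2.5, 1, 5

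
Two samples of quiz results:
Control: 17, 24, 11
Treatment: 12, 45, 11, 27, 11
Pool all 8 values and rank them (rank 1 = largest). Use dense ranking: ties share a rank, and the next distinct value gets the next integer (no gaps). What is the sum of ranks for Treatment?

Sorted (descending): 45, 27, 24, 17, 12, 11, 11, 11
The 3 values of 11 share dense rank 6.
Remaining distinct values take the next consecutive integers.
Treatment values → pooled ranks: 12→5, 45→1, 11→6, 27→2, 11→6
Rank sum = 5 + 1 + 6 + 2 + 6 = 20

20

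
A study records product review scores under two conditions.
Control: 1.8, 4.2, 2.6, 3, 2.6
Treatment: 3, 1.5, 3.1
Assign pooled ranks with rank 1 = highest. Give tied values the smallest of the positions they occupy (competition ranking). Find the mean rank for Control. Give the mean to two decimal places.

Sorted (descending): 4.2, 3.1, 3, 3, 2.6, 2.6, 1.8, 1.5
The 2 values of 3 occupy positions 3–4 → each gets rank 3.
The 2 values of 2.6 occupy positions 5–6 → each gets rank 5.
Control values → pooled ranks: 1.8→7, 4.2→1, 2.6→5, 3→3, 2.6→5
Mean rank = (7 + 1 + 5 + 3 + 5) / 5 = 4.20

4.20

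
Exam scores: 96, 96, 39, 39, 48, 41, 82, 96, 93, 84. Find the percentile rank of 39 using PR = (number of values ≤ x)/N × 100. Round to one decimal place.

20.0

N = 10.
Strictly below 39: 0. Equal to 39: 2.
PR = 2/10 × 100 = 20.0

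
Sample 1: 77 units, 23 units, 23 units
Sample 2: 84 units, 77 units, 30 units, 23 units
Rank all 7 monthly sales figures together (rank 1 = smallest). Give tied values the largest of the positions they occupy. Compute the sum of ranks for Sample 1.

12

Sorted (ascending): 23, 23, 23, 30, 77, 77, 84
The 3 values of 23 occupy positions 1–3 → each gets rank 3.
The 2 values of 77 occupy positions 5–6 → each gets rank 6.
Sample 1 values → pooled ranks: 77→6, 23→3, 23→3
Rank sum = 6 + 3 + 3 = 12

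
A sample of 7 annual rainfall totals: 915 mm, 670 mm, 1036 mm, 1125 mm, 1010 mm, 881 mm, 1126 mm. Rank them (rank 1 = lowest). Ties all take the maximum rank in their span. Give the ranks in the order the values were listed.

3, 1, 5, 6, 4, 2, 7

Sorted (ascending): 670, 881, 915, 1010, 1036, 1125, 1126
No ties — each value takes its position as its rank.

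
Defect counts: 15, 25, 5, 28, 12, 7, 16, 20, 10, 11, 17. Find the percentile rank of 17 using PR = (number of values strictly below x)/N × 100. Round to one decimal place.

63.6

N = 11.
Strictly below 17: 7. Equal to 17: 1.
PR = 7/11 × 100 = 63.6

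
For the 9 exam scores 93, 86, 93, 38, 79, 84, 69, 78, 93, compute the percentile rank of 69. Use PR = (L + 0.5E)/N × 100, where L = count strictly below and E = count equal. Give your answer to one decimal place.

N = 9.
Strictly below 69: 1. Equal to 69: 1.
PR = (1 + 0.5·1)/9 × 100 = 16.7

16.7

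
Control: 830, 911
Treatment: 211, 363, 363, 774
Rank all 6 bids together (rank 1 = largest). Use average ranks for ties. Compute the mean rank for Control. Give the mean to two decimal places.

Sorted (descending): 911, 830, 774, 363, 363, 211
The 2 values of 363 occupy positions 4–5 → average rank (4+5)/2 = 4.5.
Control values → pooled ranks: 830→2, 911→1
Mean rank = (2 + 1) / 2 = 1.50

1.50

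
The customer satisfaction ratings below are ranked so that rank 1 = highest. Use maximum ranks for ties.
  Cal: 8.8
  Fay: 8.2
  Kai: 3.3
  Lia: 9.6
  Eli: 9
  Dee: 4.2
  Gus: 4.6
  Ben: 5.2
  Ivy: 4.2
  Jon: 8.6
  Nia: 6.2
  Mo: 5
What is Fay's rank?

Sorted (descending): 9.6, 9, 8.8, 8.6, 8.2, 6.2, 5.2, 5, 4.6, 4.2, 4.2, 3.3
The 2 values of 4.2 occupy positions 10–11 → each gets rank 11.
Fay has value 8.2 → rank 5.

5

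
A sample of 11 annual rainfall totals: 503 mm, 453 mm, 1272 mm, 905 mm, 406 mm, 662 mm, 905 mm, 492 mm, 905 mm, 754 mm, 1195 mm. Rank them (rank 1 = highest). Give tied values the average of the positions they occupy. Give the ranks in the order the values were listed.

8, 10, 1, 4, 11, 7, 4, 9, 4, 6, 2

Sorted (descending): 1272, 1195, 905, 905, 905, 754, 662, 503, 492, 453, 406
The 3 values of 905 occupy positions 3–5 → average rank 4.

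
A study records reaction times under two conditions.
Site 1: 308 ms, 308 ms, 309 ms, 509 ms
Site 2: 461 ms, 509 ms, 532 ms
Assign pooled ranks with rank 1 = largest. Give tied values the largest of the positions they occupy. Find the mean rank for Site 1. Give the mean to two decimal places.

Sorted (descending): 532, 509, 509, 461, 309, 308, 308
The 2 values of 509 occupy positions 2–3 → each gets rank 3.
The 2 values of 308 occupy positions 6–7 → each gets rank 7.
Site 1 values → pooled ranks: 308→7, 308→7, 309→5, 509→3
Mean rank = (7 + 7 + 5 + 3) / 4 = 5.50

5.50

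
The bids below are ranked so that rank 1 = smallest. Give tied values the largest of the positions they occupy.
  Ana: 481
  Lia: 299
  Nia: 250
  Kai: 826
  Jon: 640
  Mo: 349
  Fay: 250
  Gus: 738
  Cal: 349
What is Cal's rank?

5

Sorted (ascending): 250, 250, 299, 349, 349, 481, 640, 738, 826
The 2 values of 250 occupy positions 1–2 → each gets rank 2.
The 2 values of 349 occupy positions 4–5 → each gets rank 5.
Cal has value 349 → rank 5.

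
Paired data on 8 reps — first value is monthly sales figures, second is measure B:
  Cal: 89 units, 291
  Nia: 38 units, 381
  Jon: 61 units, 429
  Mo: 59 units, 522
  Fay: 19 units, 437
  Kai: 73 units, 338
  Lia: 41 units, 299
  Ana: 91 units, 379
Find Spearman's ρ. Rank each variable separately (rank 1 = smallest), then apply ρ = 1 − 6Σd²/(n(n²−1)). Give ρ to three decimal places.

Ranks of variable 1: 7, 2, 5, 4, 1, 6, 3, 8
Ranks of variable 2: 1, 5, 6, 8, 7, 3, 2, 4
d = r₁ − r₂: 6, -3, -1, -4, -6, 3, 1, 4
d²: 36, 9, 1, 16, 36, 9, 1, 16; Σd² = 124
ρ = 1 − 6·124/(8·63) = 1 − 744/504 = -0.476

-0.476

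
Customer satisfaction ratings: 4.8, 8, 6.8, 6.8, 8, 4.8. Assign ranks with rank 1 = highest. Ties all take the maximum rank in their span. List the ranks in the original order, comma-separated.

6, 2, 4, 4, 2, 6

Sorted (descending): 8, 8, 6.8, 6.8, 4.8, 4.8
The 2 values of 8 occupy positions 1–2 → each gets rank 2.
The 2 values of 6.8 occupy positions 3–4 → each gets rank 4.
The 2 values of 4.8 occupy positions 5–6 → each gets rank 6.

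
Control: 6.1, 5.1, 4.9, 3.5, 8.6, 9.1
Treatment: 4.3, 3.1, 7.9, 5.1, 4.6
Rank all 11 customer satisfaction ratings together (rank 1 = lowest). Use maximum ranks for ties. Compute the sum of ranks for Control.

Sorted (ascending): 3.1, 3.5, 4.3, 4.6, 4.9, 5.1, 5.1, 6.1, 7.9, 8.6, 9.1
The 2 values of 5.1 occupy positions 6–7 → each gets rank 7.
Control values → pooled ranks: 6.1→8, 5.1→7, 4.9→5, 3.5→2, 8.6→10, 9.1→11
Rank sum = 8 + 7 + 5 + 2 + 10 + 11 = 43

43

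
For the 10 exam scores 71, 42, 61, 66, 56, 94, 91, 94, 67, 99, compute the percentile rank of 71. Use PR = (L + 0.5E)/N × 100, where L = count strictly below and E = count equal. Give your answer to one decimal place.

N = 10.
Strictly below 71: 5. Equal to 71: 1.
PR = (5 + 0.5·1)/10 × 100 = 55.0

55.0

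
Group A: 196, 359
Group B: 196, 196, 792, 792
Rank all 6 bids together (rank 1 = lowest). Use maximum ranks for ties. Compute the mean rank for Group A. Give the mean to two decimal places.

3.50

Sorted (ascending): 196, 196, 196, 359, 792, 792
The 3 values of 196 occupy positions 1–3 → each gets rank 3.
The 2 values of 792 occupy positions 5–6 → each gets rank 6.
Group A values → pooled ranks: 196→3, 359→4
Mean rank = (3 + 4) / 2 = 3.50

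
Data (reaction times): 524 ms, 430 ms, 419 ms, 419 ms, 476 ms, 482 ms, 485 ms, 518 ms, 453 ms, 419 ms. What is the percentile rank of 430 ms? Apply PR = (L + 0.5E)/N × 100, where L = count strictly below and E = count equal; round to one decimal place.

N = 10.
Strictly below 430: 3. Equal to 430: 1.
PR = (3 + 0.5·1)/10 × 100 = 35.0

35.0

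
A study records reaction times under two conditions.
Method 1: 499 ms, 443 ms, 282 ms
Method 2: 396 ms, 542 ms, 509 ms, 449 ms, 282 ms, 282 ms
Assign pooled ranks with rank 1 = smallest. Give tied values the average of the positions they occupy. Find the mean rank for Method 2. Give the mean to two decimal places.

Sorted (ascending): 282, 282, 282, 396, 443, 449, 499, 509, 542
The 3 values of 282 occupy positions 1–3 → average rank 2.
Method 2 values → pooled ranks: 396→4, 542→9, 509→8, 449→6, 282→2, 282→2
Mean rank = (4 + 9 + 8 + 6 + 2 + 2) / 6 = 5.17

5.17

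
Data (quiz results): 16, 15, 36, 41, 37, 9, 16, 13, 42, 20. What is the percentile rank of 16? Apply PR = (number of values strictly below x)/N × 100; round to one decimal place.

30.0

N = 10.
Strictly below 16: 3. Equal to 16: 2.
PR = 3/10 × 100 = 30.0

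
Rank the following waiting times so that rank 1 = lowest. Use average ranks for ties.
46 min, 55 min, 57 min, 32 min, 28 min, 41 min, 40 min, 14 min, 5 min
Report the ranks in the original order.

7, 8, 9, 4, 3, 6, 5, 2, 1

Sorted (ascending): 5, 14, 28, 32, 40, 41, 46, 55, 57
No ties — each value takes its position as its rank.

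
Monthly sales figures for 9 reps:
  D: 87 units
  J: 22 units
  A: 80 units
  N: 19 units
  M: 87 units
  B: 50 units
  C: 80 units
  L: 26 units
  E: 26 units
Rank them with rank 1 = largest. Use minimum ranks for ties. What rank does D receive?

Sorted (descending): 87, 87, 80, 80, 50, 26, 26, 22, 19
The 2 values of 87 occupy positions 1–2 → each gets rank 1.
The 2 values of 80 occupy positions 3–4 → each gets rank 3.
The 2 values of 26 occupy positions 6–7 → each gets rank 6.
D has value 87 units → rank 1.

1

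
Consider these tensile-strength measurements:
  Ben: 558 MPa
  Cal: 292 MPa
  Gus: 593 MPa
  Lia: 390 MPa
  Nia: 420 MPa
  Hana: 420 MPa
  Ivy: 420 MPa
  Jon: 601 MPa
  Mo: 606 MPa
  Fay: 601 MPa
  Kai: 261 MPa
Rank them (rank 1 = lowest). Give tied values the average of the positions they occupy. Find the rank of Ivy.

5

Sorted (ascending): 261, 292, 390, 420, 420, 420, 558, 593, 601, 601, 606
The 3 values of 420 occupy positions 4–6 → average rank 5.
The 2 values of 601 occupy positions 9–10 → average rank (9+10)/2 = 9.5.
Ivy has value 420 MPa → rank 5.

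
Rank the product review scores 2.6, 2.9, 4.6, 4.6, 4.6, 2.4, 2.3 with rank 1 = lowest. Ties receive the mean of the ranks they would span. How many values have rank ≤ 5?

4

Sorted (ascending): 2.3, 2.4, 2.6, 2.9, 4.6, 4.6, 4.6
The 3 values of 4.6 occupy positions 5–7 → average rank 6.
Ranks ≤ 5: {1, 2, 3, 4} → 4 values.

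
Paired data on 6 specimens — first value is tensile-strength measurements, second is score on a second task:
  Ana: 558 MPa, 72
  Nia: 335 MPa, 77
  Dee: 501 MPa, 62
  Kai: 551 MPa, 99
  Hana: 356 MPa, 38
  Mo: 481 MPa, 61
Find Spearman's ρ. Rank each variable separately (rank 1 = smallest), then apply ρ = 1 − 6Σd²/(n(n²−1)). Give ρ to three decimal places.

0.314

Ranks of variable 1: 6, 1, 4, 5, 2, 3
Ranks of variable 2: 4, 5, 3, 6, 1, 2
d = r₁ − r₂: 2, -4, 1, -1, 1, 1
d²: 4, 16, 1, 1, 1, 1; Σd² = 24
ρ = 1 − 6·24/(6·35) = 1 − 144/210 = 0.314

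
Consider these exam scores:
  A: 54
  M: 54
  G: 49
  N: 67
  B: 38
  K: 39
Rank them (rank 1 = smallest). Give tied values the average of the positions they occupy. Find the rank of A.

4.5

Sorted (ascending): 38, 39, 49, 54, 54, 67
The 2 values of 54 occupy positions 4–5 → average rank (4+5)/2 = 4.5.
A has value 54 → rank 4.5.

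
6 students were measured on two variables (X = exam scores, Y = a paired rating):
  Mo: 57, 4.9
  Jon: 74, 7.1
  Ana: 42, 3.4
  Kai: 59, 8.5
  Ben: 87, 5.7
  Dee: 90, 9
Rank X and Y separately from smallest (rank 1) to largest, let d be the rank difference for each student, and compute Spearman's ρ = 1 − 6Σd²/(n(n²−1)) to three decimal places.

Ranks of variable 1: 2, 4, 1, 3, 5, 6
Ranks of variable 2: 2, 4, 1, 5, 3, 6
d = r₁ − r₂: 0, 0, 0, -2, 2, 0
d²: 0, 0, 0, 4, 4, 0; Σd² = 8
ρ = 1 − 6·8/(6·35) = 1 − 48/210 = 0.771

0.771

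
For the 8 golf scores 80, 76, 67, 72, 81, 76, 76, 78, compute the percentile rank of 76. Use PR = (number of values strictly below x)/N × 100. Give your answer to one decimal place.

N = 8.
Strictly below 76: 2. Equal to 76: 3.
PR = 2/8 × 100 = 25.0

25.0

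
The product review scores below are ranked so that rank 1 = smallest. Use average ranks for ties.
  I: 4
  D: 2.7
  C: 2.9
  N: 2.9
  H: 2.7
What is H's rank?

1.5

Sorted (ascending): 2.7, 2.7, 2.9, 2.9, 4
The 2 values of 2.7 occupy positions 1–2 → average rank (1+2)/2 = 1.5.
The 2 values of 2.9 occupy positions 3–4 → average rank (3+4)/2 = 3.5.
H has value 2.7 → rank 1.5.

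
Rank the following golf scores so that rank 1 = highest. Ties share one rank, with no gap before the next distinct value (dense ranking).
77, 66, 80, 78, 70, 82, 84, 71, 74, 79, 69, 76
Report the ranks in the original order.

6, 12, 3, 5, 10, 2, 1, 9, 8, 4, 11, 7

Sorted (descending): 84, 82, 80, 79, 78, 77, 76, 74, 71, 70, 69, 66
No ties — each value takes its position as its rank.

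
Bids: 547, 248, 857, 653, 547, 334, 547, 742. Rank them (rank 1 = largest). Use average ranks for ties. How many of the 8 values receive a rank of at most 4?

3

Sorted (descending): 857, 742, 653, 547, 547, 547, 334, 248
The 3 values of 547 occupy positions 4–6 → average rank 5.
Ranks ≤ 4: {1, 2, 3} → 3 values.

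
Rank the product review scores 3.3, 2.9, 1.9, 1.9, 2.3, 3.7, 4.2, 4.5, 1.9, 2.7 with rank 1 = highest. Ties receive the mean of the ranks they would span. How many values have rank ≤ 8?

7

Sorted (descending): 4.5, 4.2, 3.7, 3.3, 2.9, 2.7, 2.3, 1.9, 1.9, 1.9
The 3 values of 1.9 occupy positions 8–10 → average rank 9.
Ranks ≤ 8: {1, 2, 3, 4, 5, 6, 7} → 7 values.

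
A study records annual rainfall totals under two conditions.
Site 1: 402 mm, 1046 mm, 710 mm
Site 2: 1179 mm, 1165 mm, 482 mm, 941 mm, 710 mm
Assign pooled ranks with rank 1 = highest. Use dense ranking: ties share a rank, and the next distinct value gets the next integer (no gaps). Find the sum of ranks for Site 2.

18

Sorted (descending): 1179, 1165, 1046, 941, 710, 710, 482, 402
The 2 values of 710 share dense rank 5.
Remaining distinct values take the next consecutive integers.
Site 2 values → pooled ranks: 1179→1, 1165→2, 482→6, 941→4, 710→5
Rank sum = 1 + 2 + 6 + 4 + 5 = 18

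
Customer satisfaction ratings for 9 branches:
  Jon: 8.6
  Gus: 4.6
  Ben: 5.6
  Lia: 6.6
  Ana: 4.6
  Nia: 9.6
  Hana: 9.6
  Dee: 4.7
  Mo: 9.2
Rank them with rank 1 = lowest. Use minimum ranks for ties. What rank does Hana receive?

Sorted (ascending): 4.6, 4.6, 4.7, 5.6, 6.6, 8.6, 9.2, 9.6, 9.6
The 2 values of 4.6 occupy positions 1–2 → each gets rank 1.
The 2 values of 9.6 occupy positions 8–9 → each gets rank 8.
Hana has value 9.6 → rank 8.

8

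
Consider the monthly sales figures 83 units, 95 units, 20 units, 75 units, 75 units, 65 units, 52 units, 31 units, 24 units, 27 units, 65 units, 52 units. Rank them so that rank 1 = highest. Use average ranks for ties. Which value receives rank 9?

31

Sorted (descending): 95, 83, 75, 75, 65, 65, 52, 52, 31, 27, 24, 20
The 2 values of 75 occupy positions 3–4 → average rank (3+4)/2 = 3.5.
The 2 values of 65 occupy positions 5–6 → average rank (5+6)/2 = 5.5.
The 2 values of 52 occupy positions 7–8 → average rank (7+8)/2 = 7.5.
Rank 9 → value 31.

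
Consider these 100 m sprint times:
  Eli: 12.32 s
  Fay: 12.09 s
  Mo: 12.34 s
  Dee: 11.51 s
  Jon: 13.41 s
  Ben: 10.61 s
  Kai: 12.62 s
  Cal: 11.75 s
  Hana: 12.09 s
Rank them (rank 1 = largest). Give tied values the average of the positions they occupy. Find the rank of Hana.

5.5

Sorted (descending): 13.41, 12.62, 12.34, 12.32, 12.09, 12.09, 11.75, 11.51, 10.61
The 2 values of 12.09 occupy positions 5–6 → average rank (5+6)/2 = 5.5.
Hana has value 12.09 s → rank 5.5.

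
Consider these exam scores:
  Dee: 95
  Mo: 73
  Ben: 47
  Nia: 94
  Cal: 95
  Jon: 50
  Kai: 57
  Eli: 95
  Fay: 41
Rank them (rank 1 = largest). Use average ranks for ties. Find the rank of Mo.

5

Sorted (descending): 95, 95, 95, 94, 73, 57, 50, 47, 41
The 3 values of 95 occupy positions 1–3 → average rank 2.
Mo has value 73 → rank 5.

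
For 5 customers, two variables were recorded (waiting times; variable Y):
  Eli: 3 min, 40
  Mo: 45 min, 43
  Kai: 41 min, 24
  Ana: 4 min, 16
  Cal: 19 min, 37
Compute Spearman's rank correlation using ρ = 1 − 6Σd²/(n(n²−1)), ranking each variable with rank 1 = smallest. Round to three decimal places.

Ranks of variable 1: 1, 5, 4, 2, 3
Ranks of variable 2: 4, 5, 2, 1, 3
d = r₁ − r₂: -3, 0, 2, 1, 0
d²: 9, 0, 4, 1, 0; Σd² = 14
ρ = 1 − 6·14/(5·24) = 1 − 84/120 = 0.300

0.300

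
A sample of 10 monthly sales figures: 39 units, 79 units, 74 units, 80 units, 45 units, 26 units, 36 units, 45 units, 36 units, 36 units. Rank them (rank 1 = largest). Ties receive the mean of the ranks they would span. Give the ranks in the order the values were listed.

Sorted (descending): 80, 79, 74, 45, 45, 39, 36, 36, 36, 26
The 2 values of 45 occupy positions 4–5 → average rank (4+5)/2 = 4.5.
The 3 values of 36 occupy positions 7–9 → average rank 8.

6, 2, 3, 1, 4.5, 10, 8, 4.5, 8, 8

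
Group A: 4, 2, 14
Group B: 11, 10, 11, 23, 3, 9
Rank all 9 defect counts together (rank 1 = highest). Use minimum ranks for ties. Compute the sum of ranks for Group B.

Sorted (descending): 23, 14, 11, 11, 10, 9, 4, 3, 2
The 2 values of 11 occupy positions 3–4 → each gets rank 3.
Group B values → pooled ranks: 11→3, 10→5, 11→3, 23→1, 3→8, 9→6
Rank sum = 3 + 5 + 3 + 1 + 8 + 6 = 26

26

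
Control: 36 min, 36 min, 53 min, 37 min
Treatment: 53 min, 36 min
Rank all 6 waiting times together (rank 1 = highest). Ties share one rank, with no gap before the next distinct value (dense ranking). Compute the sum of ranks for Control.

9

Sorted (descending): 53, 53, 37, 36, 36, 36
The 2 values of 53 share dense rank 1.
The 3 values of 36 share dense rank 3.
Remaining distinct values take the next consecutive integers.
Control values → pooled ranks: 36→3, 36→3, 53→1, 37→2
Rank sum = 3 + 3 + 1 + 2 = 9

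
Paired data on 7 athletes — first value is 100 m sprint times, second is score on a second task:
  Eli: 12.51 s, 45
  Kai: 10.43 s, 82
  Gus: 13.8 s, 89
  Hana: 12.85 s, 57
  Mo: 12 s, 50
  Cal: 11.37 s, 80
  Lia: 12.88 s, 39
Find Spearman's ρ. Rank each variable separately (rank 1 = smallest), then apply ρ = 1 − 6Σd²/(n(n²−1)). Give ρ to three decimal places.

Ranks of variable 1: 4, 1, 7, 5, 3, 2, 6
Ranks of variable 2: 2, 6, 7, 4, 3, 5, 1
d = r₁ − r₂: 2, -5, 0, 1, 0, -3, 5
d²: 4, 25, 0, 1, 0, 9, 25; Σd² = 64
ρ = 1 − 6·64/(7·48) = 1 − 384/336 = -0.143

-0.143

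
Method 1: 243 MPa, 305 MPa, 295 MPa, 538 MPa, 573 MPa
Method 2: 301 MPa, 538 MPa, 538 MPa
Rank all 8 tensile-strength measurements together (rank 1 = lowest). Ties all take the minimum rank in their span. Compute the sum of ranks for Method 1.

Sorted (ascending): 243, 295, 301, 305, 538, 538, 538, 573
The 3 values of 538 occupy positions 5–7 → each gets rank 5.
Method 1 values → pooled ranks: 243→1, 305→4, 295→2, 538→5, 573→8
Rank sum = 1 + 4 + 2 + 5 + 8 = 20

20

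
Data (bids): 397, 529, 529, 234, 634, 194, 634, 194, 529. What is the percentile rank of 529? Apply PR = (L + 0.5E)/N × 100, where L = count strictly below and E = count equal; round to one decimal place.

61.1

N = 9.
Strictly below 529: 4. Equal to 529: 3.
PR = (4 + 0.5·3)/9 × 100 = 61.1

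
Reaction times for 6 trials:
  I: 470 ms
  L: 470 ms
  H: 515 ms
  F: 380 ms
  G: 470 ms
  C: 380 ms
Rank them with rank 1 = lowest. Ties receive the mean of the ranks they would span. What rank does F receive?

1.5

Sorted (ascending): 380, 380, 470, 470, 470, 515
The 2 values of 380 occupy positions 1–2 → average rank (1+2)/2 = 1.5.
The 3 values of 470 occupy positions 3–5 → average rank 4.
F has value 380 ms → rank 1.5.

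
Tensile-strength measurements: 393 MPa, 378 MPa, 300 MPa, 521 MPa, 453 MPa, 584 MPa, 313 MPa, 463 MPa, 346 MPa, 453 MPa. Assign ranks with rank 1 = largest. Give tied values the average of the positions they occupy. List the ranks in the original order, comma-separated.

Sorted (descending): 584, 521, 463, 453, 453, 393, 378, 346, 313, 300
The 2 values of 453 occupy positions 4–5 → average rank (4+5)/2 = 4.5.

6, 7, 10, 2, 4.5, 1, 9, 3, 8, 4.5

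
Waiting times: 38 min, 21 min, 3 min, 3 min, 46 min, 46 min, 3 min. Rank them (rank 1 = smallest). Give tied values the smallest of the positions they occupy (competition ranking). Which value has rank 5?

Sorted (ascending): 3, 3, 3, 21, 38, 46, 46
The 3 values of 3 occupy positions 1–3 → each gets rank 1.
The 2 values of 46 occupy positions 6–7 → each gets rank 6.
Rank 5 → value 38.

38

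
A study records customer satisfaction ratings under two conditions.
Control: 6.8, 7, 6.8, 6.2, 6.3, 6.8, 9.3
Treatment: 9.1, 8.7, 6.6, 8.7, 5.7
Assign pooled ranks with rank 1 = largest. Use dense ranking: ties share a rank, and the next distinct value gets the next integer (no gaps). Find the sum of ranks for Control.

Sorted (descending): 9.3, 9.1, 8.7, 8.7, 7, 6.8, 6.8, 6.8, 6.6, 6.3, 6.2, 5.7
The 2 values of 8.7 share dense rank 3.
The 3 values of 6.8 share dense rank 5.
Remaining distinct values take the next consecutive integers.
Control values → pooled ranks: 6.8→5, 7→4, 6.8→5, 6.2→8, 6.3→7, 6.8→5, 9.3→1
Rank sum = 5 + 4 + 5 + 8 + 7 + 5 + 1 = 35

35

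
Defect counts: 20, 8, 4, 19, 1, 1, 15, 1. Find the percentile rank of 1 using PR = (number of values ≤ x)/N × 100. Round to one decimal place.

37.5

N = 8.
Strictly below 1: 0. Equal to 1: 3.
PR = 3/8 × 100 = 37.5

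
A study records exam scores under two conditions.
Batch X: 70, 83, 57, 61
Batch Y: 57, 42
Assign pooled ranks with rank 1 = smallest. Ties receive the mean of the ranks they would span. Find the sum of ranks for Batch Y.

3.5

Sorted (ascending): 42, 57, 57, 61, 70, 83
The 2 values of 57 occupy positions 2–3 → average rank (2+3)/2 = 2.5.
Batch Y values → pooled ranks: 57→2.5, 42→1
Rank sum = 2.5 + 1 = 3.5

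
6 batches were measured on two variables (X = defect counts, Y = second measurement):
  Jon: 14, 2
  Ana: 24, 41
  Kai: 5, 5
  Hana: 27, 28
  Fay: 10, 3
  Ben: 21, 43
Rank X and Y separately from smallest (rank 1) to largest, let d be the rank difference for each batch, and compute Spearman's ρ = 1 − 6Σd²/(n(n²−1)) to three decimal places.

0.543

Ranks of variable 1: 3, 5, 1, 6, 2, 4
Ranks of variable 2: 1, 5, 3, 4, 2, 6
d = r₁ − r₂: 2, 0, -2, 2, 0, -2
d²: 4, 0, 4, 4, 0, 4; Σd² = 16
ρ = 1 − 6·16/(6·35) = 1 − 96/210 = 0.543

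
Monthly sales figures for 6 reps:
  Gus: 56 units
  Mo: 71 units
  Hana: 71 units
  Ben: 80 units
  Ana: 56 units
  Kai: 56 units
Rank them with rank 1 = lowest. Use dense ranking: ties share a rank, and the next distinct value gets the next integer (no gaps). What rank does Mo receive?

2

Sorted (ascending): 56, 56, 56, 71, 71, 80
The 3 values of 56 share dense rank 1.
The 2 values of 71 share dense rank 2.
Remaining distinct values take the next consecutive integers.
Mo has value 71 units → rank 2.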